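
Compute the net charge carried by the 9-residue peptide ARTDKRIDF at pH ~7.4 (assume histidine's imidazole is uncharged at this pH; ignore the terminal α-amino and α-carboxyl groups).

Near pH 7.4, K and R contribute +1 each, D and E contribute −1 each, and every other side chain (His included, as stated) is uncharged.
Positive (K, R): R2, K5, R6 → +3.
Negative (D, E): D4, D8 → −2.
Net charge = (+3) + (−2) = +1.

+1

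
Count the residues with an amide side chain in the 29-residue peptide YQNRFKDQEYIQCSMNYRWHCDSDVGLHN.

6

The amide-side-chain residues are Asn (N) and Gln (Q).
Matching residues: Q2, N3, Q8, Q12, N16, N29.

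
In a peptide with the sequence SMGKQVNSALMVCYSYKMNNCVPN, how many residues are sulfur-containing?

The sulfur-bearing residues are cysteine (–SH) and methionine (–S–CH₃).
Matching residues: M2, M11, C13, M18, C21.

5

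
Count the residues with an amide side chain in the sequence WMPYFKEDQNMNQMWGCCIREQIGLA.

The amide-side-chain residues are Asn (N) and Gln (Q).
Matching residues: Q9, N10, N12, Q13, Q22.

5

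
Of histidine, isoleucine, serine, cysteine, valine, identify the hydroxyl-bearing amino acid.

The –OH-bearing residues are Ser, Thr (aliphatic alcohols), and Tyr (phenol).
Of the listed options, only serine belongs to this group.

serine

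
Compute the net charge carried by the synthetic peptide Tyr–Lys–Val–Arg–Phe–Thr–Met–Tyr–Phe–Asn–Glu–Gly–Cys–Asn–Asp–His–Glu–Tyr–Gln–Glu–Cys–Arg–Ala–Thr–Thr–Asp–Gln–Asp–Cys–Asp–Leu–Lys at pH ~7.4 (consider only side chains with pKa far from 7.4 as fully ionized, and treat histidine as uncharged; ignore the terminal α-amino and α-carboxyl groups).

-3

At pH ~7.4 the Lys and Arg side chains are protonated (+1), the Asp and Glu side chains are deprotonated (−1), and with His taken as neutral all other side chains carry no charge.
Positive (K, R): Lys2, Arg4, Arg22, Lys32 → +4.
Negative (D, E): Glu11, Asp15, Glu17, Glu20, Asp26, Asp28, Asp30 → −7.
Net charge = (+4) + (−7) = −3.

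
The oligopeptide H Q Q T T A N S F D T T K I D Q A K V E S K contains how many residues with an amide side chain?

The amide-side-chain residues are Asn (N) and Gln (Q).
Matching residues: Q2, Q3, N7, Q16.

4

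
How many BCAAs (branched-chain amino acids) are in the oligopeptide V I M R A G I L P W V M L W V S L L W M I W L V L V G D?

14

Valine (V), leucine (L), and isoleucine (I) are the branched-chain amino acids.
Matching residues: V1, I2, I7, L8, V11, L13, V15, L17, L18, I21, L23, V24, L25, V26.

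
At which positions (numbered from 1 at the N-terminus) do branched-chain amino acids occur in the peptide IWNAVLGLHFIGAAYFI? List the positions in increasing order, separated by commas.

Valine (V), leucine (L), and isoleucine (I) are the branched-chain amino acids.
Matching residues: I1, V5, L6, L8, I11, I17.

1, 5, 6, 8, 11, 17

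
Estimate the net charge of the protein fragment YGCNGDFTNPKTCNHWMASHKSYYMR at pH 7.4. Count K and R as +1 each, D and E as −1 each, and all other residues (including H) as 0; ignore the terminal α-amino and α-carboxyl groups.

+2

Positive (K, R): K11, K21, R26 → +3.
Negative (D, E): D6 → −1.
Net charge = (+3) + (−1) = +2.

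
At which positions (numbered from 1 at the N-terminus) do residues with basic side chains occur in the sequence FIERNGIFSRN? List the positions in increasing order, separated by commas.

4, 10

The basic amino acids are Lys (K), Arg (R), and His (H).
Matching residues: R4, R10.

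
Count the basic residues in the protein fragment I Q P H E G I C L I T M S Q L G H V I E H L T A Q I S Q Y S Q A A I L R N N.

Lysine (K), arginine (R), and histidine (H) have basic, nitrogen-containing side chains.
Matching residues: H4, H17, H21, R36.

4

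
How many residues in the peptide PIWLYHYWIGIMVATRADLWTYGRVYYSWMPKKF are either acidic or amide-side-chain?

1

Acidic: D, E. Amide-side-chain: N, Q.
Acidic residues here: D18 (1).
Amide-side-chain residues here: none (0).
The two groups share no amino acid, so total = 1 + 0 = 1.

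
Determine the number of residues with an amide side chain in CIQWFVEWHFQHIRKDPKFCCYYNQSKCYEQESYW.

Asparagine (N) and glutamine (Q) have uncharged amide side chains.
Matching residues: Q3, Q11, N24, Q25, Q31.

5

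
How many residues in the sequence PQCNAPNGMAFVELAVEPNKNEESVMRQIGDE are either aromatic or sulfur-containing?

4

Aromatic: F, W, Y. Sulfur-containing: C, M.
Aromatic residues here: F11 (1).
Sulfur-containing residues here: C3, M9, M26 (3).
The two groups share no amino acid, so total = 1 + 3 = 4.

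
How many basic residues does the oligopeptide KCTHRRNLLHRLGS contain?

6

K, R, and H are the three residues with basic side chains (ε-amine, guanidinium, and imidazole respectively).
Matching residues: K1, H4, R5, R6, H10, R11.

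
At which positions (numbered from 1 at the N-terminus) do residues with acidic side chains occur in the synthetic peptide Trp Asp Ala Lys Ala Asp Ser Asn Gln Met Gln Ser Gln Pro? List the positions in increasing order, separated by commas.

Aspartate (D) and glutamate (E) have carboxylic-acid side chains and are the acidic amino acids.
Matching residues: Asp2, Asp6.

2, 6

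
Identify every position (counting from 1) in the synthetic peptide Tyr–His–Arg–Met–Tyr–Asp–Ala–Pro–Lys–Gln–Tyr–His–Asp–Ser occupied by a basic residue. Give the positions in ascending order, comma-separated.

K, R, and H are the three residues with basic side chains (ε-amine, guanidinium, and imidazole respectively).
Matching residues: His2, Arg3, Lys9, His12.

2, 3, 9, 12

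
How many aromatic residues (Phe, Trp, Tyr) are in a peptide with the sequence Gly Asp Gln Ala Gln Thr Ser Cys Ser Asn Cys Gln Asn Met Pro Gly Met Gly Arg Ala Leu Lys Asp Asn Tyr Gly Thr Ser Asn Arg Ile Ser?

Matching residues: Tyr25.

1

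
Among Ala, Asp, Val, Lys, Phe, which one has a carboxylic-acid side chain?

Aspartate (D) and glutamate (E) have carboxylic-acid side chains and are the acidic amino acids.
Of the listed options, only Asp belongs to this group.

Asp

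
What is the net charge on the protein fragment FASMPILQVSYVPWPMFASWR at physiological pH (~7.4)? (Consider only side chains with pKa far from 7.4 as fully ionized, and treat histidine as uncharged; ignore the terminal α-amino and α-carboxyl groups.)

+1

At pH ~7.4 the Lys and Arg side chains are protonated (+1), the Asp and Glu side chains are deprotonated (−1), and with His taken as neutral all other side chains carry no charge.
Positive (K, R): R21 → +1.
Negative (D, E): none → −0.
Net charge = (+1) + (−0) = +1.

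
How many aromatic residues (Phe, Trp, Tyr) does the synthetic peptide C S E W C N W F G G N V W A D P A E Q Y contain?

5

Matching residues: W4, W7, F8, W13, Y20.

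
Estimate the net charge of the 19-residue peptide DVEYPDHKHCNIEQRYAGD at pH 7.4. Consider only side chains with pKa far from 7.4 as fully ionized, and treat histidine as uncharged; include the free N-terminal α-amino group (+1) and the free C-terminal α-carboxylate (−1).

At pH ~7.4 the Lys and Arg side chains are protonated (+1), the Asp and Glu side chains are deprotonated (−1), and with His taken as neutral all other side chains carry no charge.
Positive (K, R): K8, R15 → +2.
Negative (D, E): D1, E3, D6, E13, D19 → −5.
The N-terminus (+1) and C-terminus (−1) cancel.
Net charge = (+2) + (−5) = −3.

-3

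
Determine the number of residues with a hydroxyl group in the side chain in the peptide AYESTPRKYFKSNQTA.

6

Serine (S), threonine (T), and tyrosine (Y) each carry a hydroxyl group on the side chain.
Matching residues: Y2, S4, T5, Y9, S12, T15.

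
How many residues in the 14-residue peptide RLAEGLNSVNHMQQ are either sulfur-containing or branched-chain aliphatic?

Sulfur-containing: C, M. Branched-chain aliphatic: I, L, V.
Sulfur-containing residues here: M12 (1).
Branched-chain aliphatic residues here: L2, L6, V9 (3).
The two groups share no amino acid, so total = 1 + 3 = 4.

4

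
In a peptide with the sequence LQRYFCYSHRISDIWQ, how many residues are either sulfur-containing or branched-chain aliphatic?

Sulfur-containing: C, M. Branched-chain aliphatic: I, L, V.
Sulfur-containing residues here: C6 (1).
Branched-chain aliphatic residues here: L1, I11, I14 (3).
The two groups share no amino acid, so total = 1 + 3 = 4.

4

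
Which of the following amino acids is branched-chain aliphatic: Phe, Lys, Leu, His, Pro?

Leu

V, L, and I make up the branched-chain aliphatic group.
Of the listed options, only Leu belongs to this group.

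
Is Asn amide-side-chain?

The amide-side-chain residues are Asn (N) and Gln (Q).
Asparagine is in this group.

Yes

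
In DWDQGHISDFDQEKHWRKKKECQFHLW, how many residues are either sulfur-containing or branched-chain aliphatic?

3

Sulfur-containing: C, M. Branched-chain aliphatic: I, L, V.
Sulfur-containing residues here: C22 (1).
Branched-chain aliphatic residues here: I7, L26 (2).
The two groups share no amino acid, so total = 1 + 2 = 3.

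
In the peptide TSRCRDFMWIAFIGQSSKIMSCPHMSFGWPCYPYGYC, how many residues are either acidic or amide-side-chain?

2

Acidic: D, E. Amide-side-chain: N, Q.
Acidic residues here: D6 (1).
Amide-side-chain residues here: Q15 (1).
The two groups share no amino acid, so total = 1 + 1 = 2.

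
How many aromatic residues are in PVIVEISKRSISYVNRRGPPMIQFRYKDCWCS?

F, W, and Y each carry an aromatic ring on the side chain.
Matching residues: Y13, F24, Y26, W30.

4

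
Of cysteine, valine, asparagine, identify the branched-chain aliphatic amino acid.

The BCAAs are Val, Leu, and Ile — aliphatic side chains with a branch point.
Of the listed options, only valine belongs to this group.

valine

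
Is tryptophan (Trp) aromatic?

Yes

F, W, and Y each carry an aromatic ring on the side chain.
Tryptophan is in this group.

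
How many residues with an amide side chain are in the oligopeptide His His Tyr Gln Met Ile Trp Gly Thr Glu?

1

The amide-side-chain residues are Asn (N) and Gln (Q).
Matching residues: Gln4.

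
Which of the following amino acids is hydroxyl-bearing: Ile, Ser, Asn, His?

Serine (S), threonine (T), and tyrosine (Y) each carry a hydroxyl group on the side chain.
Of the listed options, only Ser belongs to this group.

Ser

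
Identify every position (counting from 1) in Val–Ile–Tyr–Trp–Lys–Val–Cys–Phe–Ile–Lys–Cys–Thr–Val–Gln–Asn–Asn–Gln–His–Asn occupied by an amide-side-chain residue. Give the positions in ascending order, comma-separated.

Matching residues: Gln14, Asn15, Asn16, Gln17, Asn19.

14, 15, 16, 17, 19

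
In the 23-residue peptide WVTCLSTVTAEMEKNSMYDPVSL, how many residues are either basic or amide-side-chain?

Basic: H, K, R. Amide-side-chain: N, Q.
Basic residues here: K14 (1).
Amide-side-chain residues here: N15 (1).
The two groups share no amino acid, so total = 1 + 1 = 2.

2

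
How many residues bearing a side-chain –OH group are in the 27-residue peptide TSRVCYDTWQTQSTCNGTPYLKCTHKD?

10

Serine (S), threonine (T), and tyrosine (Y) each carry a hydroxyl group on the side chain.
Matching residues: T1, S2, Y6, T8, T11, S13, T14, T18, Y20, T24.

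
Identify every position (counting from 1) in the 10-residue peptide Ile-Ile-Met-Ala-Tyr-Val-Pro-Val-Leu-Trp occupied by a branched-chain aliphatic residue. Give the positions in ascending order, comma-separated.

V, L, and I make up the branched-chain aliphatic group.
Matching residues: Ile1, Ile2, Val6, Val8, Leu9.

1, 2, 6, 8, 9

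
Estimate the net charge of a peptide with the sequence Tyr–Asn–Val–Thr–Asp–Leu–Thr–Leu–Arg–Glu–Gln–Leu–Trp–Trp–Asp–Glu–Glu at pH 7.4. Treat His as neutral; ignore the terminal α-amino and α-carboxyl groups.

The side chains ionized at physiological pH are Lys/Arg (+1) and Asp/Glu (−1); with His treated as neutral, nothing else contributes.
Positive (K, R): Arg9 → +1.
Negative (D, E): Asp5, Glu10, Asp15, Glu16, Glu17 → −5.
Net charge = (+1) + (−5) = −4.

-4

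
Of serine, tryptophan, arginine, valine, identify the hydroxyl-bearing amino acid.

S, T, and Y are the three residues with a side-chain hydroxyl.
Of the listed options, only serine belongs to this group.

serine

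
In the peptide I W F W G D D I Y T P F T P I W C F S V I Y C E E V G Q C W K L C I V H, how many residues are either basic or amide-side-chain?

Basic: H, K, R. Amide-side-chain: N, Q.
Basic residues here: K31, H36 (2).
Amide-side-chain residues here: Q28 (1).
The two groups share no amino acid, so total = 2 + 1 = 3.

3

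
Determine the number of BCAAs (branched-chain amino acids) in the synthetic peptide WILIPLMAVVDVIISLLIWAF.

12

V, L, and I make up the branched-chain aliphatic group.
Matching residues: I2, L3, I4, L6, V9, V10, V12, I13, I14, L16, L17, I18.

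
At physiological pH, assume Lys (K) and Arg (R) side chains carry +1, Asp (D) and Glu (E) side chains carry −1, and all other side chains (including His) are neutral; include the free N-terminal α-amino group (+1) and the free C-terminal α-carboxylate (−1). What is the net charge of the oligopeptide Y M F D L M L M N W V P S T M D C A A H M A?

Positive (K, R): none → +0.
Negative (D, E): D4, D16 → −2.
The N-terminus (+1) and C-terminus (−1) cancel.
Net charge = (+0) + (−2) = −2.

-2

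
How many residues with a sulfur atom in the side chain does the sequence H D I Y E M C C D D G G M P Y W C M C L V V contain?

7

The sulfur-bearing residues are cysteine (–SH) and methionine (–S–CH₃).
Matching residues: M6, C7, C8, M13, C17, M18, C19.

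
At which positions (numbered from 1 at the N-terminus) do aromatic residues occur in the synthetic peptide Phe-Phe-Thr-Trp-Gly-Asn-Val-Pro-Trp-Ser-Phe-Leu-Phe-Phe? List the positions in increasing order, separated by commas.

Phenylalanine (F), tryptophan (W), and tyrosine (Y) have aromatic ring side chains.
Matching residues: Phe1, Phe2, Trp4, Trp9, Phe11, Phe13, Phe14.

1, 2, 4, 9, 11, 13, 14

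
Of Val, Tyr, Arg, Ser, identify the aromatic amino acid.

F, W, and Y each carry an aromatic ring on the side chain.
Of the listed options, only Tyr belongs to this group.

Tyr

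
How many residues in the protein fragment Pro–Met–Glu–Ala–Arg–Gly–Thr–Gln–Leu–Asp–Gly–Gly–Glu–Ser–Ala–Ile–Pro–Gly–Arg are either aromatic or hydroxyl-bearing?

2

Aromatic: F, W, Y. Hydroxyl-bearing: S, T, Y.
Aromatic residues here: none (0).
Hydroxyl-bearing residues here: Thr7, Ser14 (2).
(Y belongs to both groups, but none appear in this sequence.) Total = 0 + 2 = 2.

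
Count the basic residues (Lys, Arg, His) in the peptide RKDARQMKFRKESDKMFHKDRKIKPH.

13

Matching residues: R1, K2, R5, K8, R10, K11, K15, H18, K19, R21, K22, K24, H26.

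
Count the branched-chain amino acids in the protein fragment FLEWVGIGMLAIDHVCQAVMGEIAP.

V, L, and I make up the branched-chain aliphatic group.
Matching residues: L2, V5, I7, L10, I12, V15, V19, I23.

8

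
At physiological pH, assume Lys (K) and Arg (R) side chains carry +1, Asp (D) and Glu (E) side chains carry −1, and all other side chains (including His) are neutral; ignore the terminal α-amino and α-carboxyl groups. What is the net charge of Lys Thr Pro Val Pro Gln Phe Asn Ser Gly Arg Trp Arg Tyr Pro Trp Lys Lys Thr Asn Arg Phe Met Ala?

Positive (K, R): Lys1, Arg11, Arg13, Lys17, Lys18, Arg21 → +6.
Negative (D, E): none → −0.
Net charge = (+6) + (−0) = +6.

+6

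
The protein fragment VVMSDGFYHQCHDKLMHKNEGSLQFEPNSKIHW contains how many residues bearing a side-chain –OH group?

S, T, and Y are the three residues with a side-chain hydroxyl.
Matching residues: S4, Y8, S22, S29.

4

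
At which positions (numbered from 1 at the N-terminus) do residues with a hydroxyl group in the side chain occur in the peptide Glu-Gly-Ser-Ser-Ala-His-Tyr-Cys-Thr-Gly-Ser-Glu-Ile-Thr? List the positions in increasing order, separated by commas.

3, 4, 7, 9, 11, 14

The –OH-bearing residues are Ser, Thr (aliphatic alcohols), and Tyr (phenol).
Matching residues: Ser3, Ser4, Tyr7, Thr9, Ser11, Thr14.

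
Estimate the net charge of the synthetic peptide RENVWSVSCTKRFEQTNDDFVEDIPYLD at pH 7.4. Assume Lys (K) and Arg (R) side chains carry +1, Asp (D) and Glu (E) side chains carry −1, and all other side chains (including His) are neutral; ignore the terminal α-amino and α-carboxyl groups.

-4

Positive (K, R): R1, K11, R12 → +3.
Negative (D, E): E2, E14, D18, D19, E22, D23, D28 → −7.
Net charge = (+3) + (−7) = −4.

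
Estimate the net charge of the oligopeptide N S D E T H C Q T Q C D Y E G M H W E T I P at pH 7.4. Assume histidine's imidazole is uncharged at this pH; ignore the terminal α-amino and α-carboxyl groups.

-5

At pH ~7.4 the Lys and Arg side chains are protonated (+1), the Asp and Glu side chains are deprotonated (−1), and with His taken as neutral all other side chains carry no charge.
Positive (K, R): none → +0.
Negative (D, E): D3, E4, D12, E14, E19 → −5.
Net charge = (+0) + (−5) = −5.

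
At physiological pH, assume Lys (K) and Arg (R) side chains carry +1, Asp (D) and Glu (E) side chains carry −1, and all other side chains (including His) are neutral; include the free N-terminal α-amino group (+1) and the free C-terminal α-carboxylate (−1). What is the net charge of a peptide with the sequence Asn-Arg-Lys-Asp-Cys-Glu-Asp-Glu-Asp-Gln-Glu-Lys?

Positive (K, R): Arg2, Lys3, Lys12 → +3.
Negative (D, E): Asp4, Glu6, Asp7, Glu8, Asp9, Glu11 → −6.
The N-terminus (+1) and C-terminus (−1) cancel.
Net charge = (+3) + (−6) = −3.

-3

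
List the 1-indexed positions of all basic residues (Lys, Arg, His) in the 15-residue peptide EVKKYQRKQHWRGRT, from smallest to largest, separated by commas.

3, 4, 7, 8, 10, 12, 14

Matching residues: K3, K4, R7, K8, H10, R12, R14.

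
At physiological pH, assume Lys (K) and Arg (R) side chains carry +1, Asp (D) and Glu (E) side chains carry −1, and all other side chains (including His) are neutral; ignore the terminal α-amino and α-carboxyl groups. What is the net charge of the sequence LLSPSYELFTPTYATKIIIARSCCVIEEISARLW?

0

Positive (K, R): K16, R21, R32 → +3.
Negative (D, E): E7, E27, E28 → −3.
Net charge = (+3) + (−3) = 0.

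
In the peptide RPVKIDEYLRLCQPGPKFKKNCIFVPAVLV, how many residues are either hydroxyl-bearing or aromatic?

Hydroxyl-bearing: S, T, Y. Aromatic: F, W, Y.
Hydroxyl-bearing residues here: Y8 (1).
Aromatic residues here: Y8, F18, F24 (3).
Y is in both groups, so the 1 Y residue must not be double-counted.
Total = 1 + 3 − 1 = 3.

3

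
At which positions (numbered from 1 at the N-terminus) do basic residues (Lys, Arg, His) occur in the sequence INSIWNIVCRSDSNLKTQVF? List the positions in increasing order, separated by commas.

10, 16

Matching residues: R10, K16.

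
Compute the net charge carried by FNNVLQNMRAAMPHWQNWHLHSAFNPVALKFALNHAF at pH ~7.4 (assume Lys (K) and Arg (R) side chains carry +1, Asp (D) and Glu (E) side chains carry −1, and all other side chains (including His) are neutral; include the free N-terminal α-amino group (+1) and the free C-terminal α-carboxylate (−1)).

+2

Positive (K, R): R9, K30 → +2.
Negative (D, E): none → −0.
The N-terminus (+1) and C-terminus (−1) cancel.
Net charge = (+2) + (−0) = +2.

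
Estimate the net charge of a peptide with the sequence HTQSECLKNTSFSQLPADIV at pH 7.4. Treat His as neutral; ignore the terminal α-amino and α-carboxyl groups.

-1

Near pH 7.4, K and R contribute +1 each, D and E contribute −1 each, and every other side chain (His included, as stated) is uncharged.
Positive (K, R): K8 → +1.
Negative (D, E): E5, D18 → −2.
Net charge = (+1) + (−2) = −1.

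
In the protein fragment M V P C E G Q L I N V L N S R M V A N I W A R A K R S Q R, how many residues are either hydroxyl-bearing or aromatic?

Hydroxyl-bearing: S, T, Y. Aromatic: F, W, Y.
Hydroxyl-bearing residues here: S14, S27 (2).
Aromatic residues here: W21 (1).
(Y belongs to both groups, but none appear in this sequence.) Total = 2 + 1 = 3.

3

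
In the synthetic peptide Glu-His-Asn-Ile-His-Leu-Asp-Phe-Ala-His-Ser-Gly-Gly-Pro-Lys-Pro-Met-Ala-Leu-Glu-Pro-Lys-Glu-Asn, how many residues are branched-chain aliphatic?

3

The BCAAs are Val, Leu, and Ile — aliphatic side chains with a branch point.
Matching residues: Ile4, Leu6, Leu19.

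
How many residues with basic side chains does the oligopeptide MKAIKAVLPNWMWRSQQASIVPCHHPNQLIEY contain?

Lysine (K), arginine (R), and histidine (H) have basic, nitrogen-containing side chains.
Matching residues: K2, K5, R14, H24, H25.

5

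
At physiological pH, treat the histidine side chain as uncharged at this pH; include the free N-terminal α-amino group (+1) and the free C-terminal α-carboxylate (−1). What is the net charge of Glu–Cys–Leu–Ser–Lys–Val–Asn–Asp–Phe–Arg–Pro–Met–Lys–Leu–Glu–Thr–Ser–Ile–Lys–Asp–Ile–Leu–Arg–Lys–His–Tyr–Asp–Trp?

+1

At pH ~7.4 the Lys and Arg side chains are protonated (+1), the Asp and Glu side chains are deprotonated (−1), and with His taken as neutral all other side chains carry no charge.
Positive (K, R): Lys5, Arg10, Lys13, Lys19, Arg23, Lys24 → +6.
Negative (D, E): Glu1, Asp8, Glu15, Asp20, Asp27 → −5.
The N-terminus (+1) and C-terminus (−1) cancel.
Net charge = (+6) + (−5) = +1.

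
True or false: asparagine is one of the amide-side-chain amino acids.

Asparagine (N) and glutamine (Q) have uncharged amide side chains.
Asparagine is in this group.

True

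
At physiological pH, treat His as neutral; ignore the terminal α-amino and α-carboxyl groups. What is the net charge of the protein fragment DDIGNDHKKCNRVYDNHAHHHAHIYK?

Near pH 7.4, K and R contribute +1 each, D and E contribute −1 each, and every other side chain (His included, as stated) is uncharged.
Positive (K, R): K8, K9, R12, K26 → +4.
Negative (D, E): D1, D2, D6, D15 → −4.
Net charge = (+4) + (−4) = 0.

0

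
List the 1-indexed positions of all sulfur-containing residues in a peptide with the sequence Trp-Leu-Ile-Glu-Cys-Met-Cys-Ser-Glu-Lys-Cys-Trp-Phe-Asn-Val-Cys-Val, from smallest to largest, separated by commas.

5, 6, 7, 11, 16

Cysteine (C, thiol) and methionine (M, thioether) are the two sulfur-containing amino acids.
Matching residues: Cys5, Met6, Cys7, Cys11, Cys16.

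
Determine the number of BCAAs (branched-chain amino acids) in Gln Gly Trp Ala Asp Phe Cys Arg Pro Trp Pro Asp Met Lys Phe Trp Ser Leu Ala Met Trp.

The BCAAs are Val, Leu, and Ile — aliphatic side chains with a branch point.
Matching residues: Leu18.

1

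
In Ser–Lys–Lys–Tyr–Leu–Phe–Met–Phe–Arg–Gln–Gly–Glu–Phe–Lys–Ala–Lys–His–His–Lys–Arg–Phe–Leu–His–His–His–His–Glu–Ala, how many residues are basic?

13

K, R, and H are the three residues with basic side chains (ε-amine, guanidinium, and imidazole respectively).
Matching residues: Lys2, Lys3, Arg9, Lys14, Lys16, His17, His18, Lys19, Arg20, His23, His24, His25, His26.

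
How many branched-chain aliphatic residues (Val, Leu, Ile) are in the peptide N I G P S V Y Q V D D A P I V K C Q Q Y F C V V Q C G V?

8

Matching residues: I2, V6, V9, I14, V15, V23, V24, V28.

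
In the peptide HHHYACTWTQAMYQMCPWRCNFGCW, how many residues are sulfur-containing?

6

Only Cys (C) and Met (M) have a sulfur atom in the side chain.
Matching residues: C6, M12, M15, C16, C20, C24.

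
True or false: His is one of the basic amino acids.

Lysine (K), arginine (R), and histidine (H) have basic, nitrogen-containing side chains.
Histidine is in this group.

True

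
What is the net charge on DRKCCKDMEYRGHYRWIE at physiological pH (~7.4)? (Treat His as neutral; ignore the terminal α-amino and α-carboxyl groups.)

At pH ~7.4 the Lys and Arg side chains are protonated (+1), the Asp and Glu side chains are deprotonated (−1), and with His taken as neutral all other side chains carry no charge.
Positive (K, R): R2, K3, K6, R11, R15 → +5.
Negative (D, E): D1, D7, E9, E18 → −4.
Net charge = (+5) + (−4) = +1.

+1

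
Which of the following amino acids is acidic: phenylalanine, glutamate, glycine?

The acidic residues are Asp (D) and Glu (E), whose side chains end in a carboxylate group.
Of the listed options, only glutamate belongs to this group.

glutamate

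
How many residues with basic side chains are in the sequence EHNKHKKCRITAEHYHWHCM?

9

Lysine (K), arginine (R), and histidine (H) have basic, nitrogen-containing side chains.
Matching residues: H2, K4, H5, K6, K7, R9, H14, H16, H18.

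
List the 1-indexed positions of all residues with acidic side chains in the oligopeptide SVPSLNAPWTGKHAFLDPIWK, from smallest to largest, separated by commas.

Aspartate (D) and glutamate (E) have carboxylic-acid side chains and are the acidic amino acids.
Matching residues: D17.

17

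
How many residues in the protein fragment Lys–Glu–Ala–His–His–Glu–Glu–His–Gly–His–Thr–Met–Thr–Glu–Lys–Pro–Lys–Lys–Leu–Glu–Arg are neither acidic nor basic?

7

Acidic: D, E. Basic: K, R, H. All other residues are neither.
Matching residues: Ala3, Gly9, Thr11, Met12, Thr13, Pro16, Leu19.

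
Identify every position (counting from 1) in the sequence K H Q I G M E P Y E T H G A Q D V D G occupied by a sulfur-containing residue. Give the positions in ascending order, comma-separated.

6

Cysteine (C, thiol) and methionine (M, thioether) are the two sulfur-containing amino acids.
Matching residues: M6.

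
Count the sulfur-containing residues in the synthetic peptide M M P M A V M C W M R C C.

The sulfur-bearing residues are cysteine (–SH) and methionine (–S–CH₃).
Matching residues: M1, M2, M4, M7, C8, M10, C12, C13.

8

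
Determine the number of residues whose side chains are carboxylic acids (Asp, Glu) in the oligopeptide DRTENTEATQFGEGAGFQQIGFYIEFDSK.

6

Matching residues: D1, E4, E7, E13, E25, D27.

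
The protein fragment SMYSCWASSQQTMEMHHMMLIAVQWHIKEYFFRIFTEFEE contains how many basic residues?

Lysine (K), arginine (R), and histidine (H) have basic, nitrogen-containing side chains.
Matching residues: H16, H17, H26, K28, R33.

5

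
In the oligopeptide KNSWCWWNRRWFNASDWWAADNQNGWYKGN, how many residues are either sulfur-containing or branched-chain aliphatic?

Sulfur-containing: C, M. Branched-chain aliphatic: I, L, V.
Sulfur-containing residues here: C5 (1).
Branched-chain aliphatic residues here: none (0).
The two groups share no amino acid, so total = 1 + 0 = 1.

1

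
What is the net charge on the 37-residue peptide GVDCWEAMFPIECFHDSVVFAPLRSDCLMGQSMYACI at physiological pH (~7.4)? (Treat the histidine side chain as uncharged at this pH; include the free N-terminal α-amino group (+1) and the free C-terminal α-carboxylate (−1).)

-4

Near pH 7.4, K and R contribute +1 each, D and E contribute −1 each, and every other side chain (His included, as stated) is uncharged.
Positive (K, R): R24 → +1.
Negative (D, E): D3, E6, E12, D16, D26 → −5.
The N-terminus (+1) and C-terminus (−1) cancel.
Net charge = (+1) + (−5) = −4.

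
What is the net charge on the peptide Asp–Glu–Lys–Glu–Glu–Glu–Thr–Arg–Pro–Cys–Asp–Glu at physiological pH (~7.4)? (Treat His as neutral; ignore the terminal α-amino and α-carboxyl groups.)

-5

At pH ~7.4 the Lys and Arg side chains are protonated (+1), the Asp and Glu side chains are deprotonated (−1), and with His taken as neutral all other side chains carry no charge.
Positive (K, R): Lys3, Arg8 → +2.
Negative (D, E): Asp1, Glu2, Glu4, Glu5, Glu6, Asp11, Glu12 → −7.
Net charge = (+2) + (−7) = −5.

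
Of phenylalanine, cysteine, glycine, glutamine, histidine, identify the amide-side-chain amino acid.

Only N (asparagine) and Q (glutamine) carry a side-chain carboxamide.
Of the listed options, only glutamine belongs to this group.

glutamine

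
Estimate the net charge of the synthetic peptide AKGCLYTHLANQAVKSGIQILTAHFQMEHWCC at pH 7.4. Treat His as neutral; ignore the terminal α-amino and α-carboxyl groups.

The side chains ionized at physiological pH are Lys/Arg (+1) and Asp/Glu (−1); with His treated as neutral, nothing else contributes.
Positive (K, R): K2, K15 → +2.
Negative (D, E): E28 → −1.
Net charge = (+2) + (−1) = +1.

+1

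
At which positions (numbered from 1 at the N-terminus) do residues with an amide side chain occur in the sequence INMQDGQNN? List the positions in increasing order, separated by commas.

Only N (asparagine) and Q (glutamine) carry a side-chain carboxamide.
Matching residues: N2, Q4, Q7, N8, N9.

2, 4, 7, 8, 9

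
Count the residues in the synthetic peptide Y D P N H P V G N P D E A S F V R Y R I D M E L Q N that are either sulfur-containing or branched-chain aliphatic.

Sulfur-containing: C, M. Branched-chain aliphatic: I, L, V.
Sulfur-containing residues here: M22 (1).
Branched-chain aliphatic residues here: V7, V16, I20, L24 (4).
The two groups share no amino acid, so total = 1 + 4 = 5.

5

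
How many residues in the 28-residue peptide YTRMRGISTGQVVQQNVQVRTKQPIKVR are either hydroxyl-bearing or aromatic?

5

Hydroxyl-bearing: S, T, Y. Aromatic: F, W, Y.
Hydroxyl-bearing residues here: Y1, T2, S8, T9, T21 (5).
Aromatic residues here: Y1 (1).
Y is in both groups, so the 1 Y residue must not be double-counted.
Total = 5 + 1 − 1 = 5.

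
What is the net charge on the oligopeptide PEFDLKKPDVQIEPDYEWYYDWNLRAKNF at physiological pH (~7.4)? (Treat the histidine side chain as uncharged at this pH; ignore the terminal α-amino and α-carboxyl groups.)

-3

Near pH 7.4, K and R contribute +1 each, D and E contribute −1 each, and every other side chain (His included, as stated) is uncharged.
Positive (K, R): K6, K7, R25, K27 → +4.
Negative (D, E): E2, D4, D9, E13, D15, E17, D21 → −7.
Net charge = (+4) + (−7) = −3.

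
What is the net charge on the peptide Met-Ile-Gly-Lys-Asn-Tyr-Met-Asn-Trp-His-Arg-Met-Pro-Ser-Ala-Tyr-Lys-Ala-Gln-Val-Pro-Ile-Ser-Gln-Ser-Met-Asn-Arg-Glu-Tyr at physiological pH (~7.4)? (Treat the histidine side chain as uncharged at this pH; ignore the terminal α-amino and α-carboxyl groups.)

At pH ~7.4 the Lys and Arg side chains are protonated (+1), the Asp and Glu side chains are deprotonated (−1), and with His taken as neutral all other side chains carry no charge.
Positive (K, R): Lys4, Arg11, Lys17, Arg28 → +4.
Negative (D, E): Glu29 → −1.
Net charge = (+4) + (−1) = +3.

+3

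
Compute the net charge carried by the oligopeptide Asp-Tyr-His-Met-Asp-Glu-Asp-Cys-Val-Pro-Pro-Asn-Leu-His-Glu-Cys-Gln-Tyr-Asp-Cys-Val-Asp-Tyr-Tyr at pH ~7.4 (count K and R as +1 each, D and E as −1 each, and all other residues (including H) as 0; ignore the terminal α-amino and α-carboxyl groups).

-7

Positive (K, R): none → +0.
Negative (D, E): Asp1, Asp5, Glu6, Asp7, Glu15, Asp19, Asp22 → −7.
Net charge = (+0) + (−7) = −7.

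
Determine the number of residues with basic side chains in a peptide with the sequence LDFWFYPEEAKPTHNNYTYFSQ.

Lysine (K), arginine (R), and histidine (H) have basic, nitrogen-containing side chains.
Matching residues: K11, H14.

2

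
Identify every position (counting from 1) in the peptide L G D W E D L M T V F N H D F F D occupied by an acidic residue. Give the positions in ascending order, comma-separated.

Only D (aspartate) and E (glutamate) carry a side-chain carboxylic acid.
Matching residues: D3, E5, D6, D14, D17.

3, 5, 6, 14, 17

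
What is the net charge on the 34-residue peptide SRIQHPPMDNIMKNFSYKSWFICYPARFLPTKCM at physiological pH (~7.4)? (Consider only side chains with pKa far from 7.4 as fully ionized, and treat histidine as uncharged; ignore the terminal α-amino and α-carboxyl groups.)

+4

At pH ~7.4 the Lys and Arg side chains are protonated (+1), the Asp and Glu side chains are deprotonated (−1), and with His taken as neutral all other side chains carry no charge.
Positive (K, R): R2, K13, K18, R27, K32 → +5.
Negative (D, E): D9 → −1.
Net charge = (+5) + (−1) = +4.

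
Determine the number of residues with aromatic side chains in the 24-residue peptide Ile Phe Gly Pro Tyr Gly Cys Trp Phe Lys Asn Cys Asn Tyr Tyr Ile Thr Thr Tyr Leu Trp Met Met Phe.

9

F, W, and Y each carry an aromatic ring on the side chain.
Matching residues: Phe2, Tyr5, Trp8, Phe9, Tyr14, Tyr15, Tyr19, Trp21, Phe24.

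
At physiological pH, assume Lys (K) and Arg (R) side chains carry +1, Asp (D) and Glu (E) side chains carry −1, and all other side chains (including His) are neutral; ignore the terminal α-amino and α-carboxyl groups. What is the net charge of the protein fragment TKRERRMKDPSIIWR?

Positive (K, R): K2, R3, R5, R6, K8, R15 → +6.
Negative (D, E): E4, D9 → −2.
Net charge = (+6) + (−2) = +4.

+4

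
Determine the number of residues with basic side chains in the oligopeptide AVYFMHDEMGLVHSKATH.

The basic amino acids are Lys (K), Arg (R), and His (H).
Matching residues: H6, H13, K15, H18.

4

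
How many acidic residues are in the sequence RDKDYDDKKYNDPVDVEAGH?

The acidic residues are Asp (D) and Glu (E), whose side chains end in a carboxylate group.
Matching residues: D2, D4, D6, D7, D12, D15, E17.

7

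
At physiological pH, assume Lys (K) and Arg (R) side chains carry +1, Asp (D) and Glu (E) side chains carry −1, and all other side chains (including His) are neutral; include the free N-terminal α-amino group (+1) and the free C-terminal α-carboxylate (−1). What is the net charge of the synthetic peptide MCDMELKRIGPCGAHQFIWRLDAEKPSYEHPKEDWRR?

Positive (K, R): K7, R8, R20, K25, K32, R36, R37 → +7.
Negative (D, E): D3, E5, D22, E24, E29, E33, D34 → −7.
The N-terminus (+1) and C-terminus (−1) cancel.
Net charge = (+7) + (−7) = 0.

0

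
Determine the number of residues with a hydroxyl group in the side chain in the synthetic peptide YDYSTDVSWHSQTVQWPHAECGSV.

S, T, and Y are the three residues with a side-chain hydroxyl.
Matching residues: Y1, Y3, S4, T5, S8, S11, T13, S23.

8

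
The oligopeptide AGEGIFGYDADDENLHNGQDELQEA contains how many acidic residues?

Aspartate (D) and glutamate (E) have carboxylic-acid side chains and are the acidic amino acids.
Matching residues: E3, D9, D11, D12, E13, D20, E21, E24.

8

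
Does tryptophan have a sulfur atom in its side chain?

Cysteine (C, thiol) and methionine (M, thioether) are the two sulfur-containing amino acids.
Tryptophan is not in this group.

No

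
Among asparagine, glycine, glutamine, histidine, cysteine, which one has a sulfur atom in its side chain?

cysteine

Only Cys (C) and Met (M) have a sulfur atom in the side chain.
Of the listed options, only cysteine belongs to this group.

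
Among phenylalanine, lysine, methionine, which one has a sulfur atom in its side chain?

methionine

Cysteine (C, thiol) and methionine (M, thioether) are the two sulfur-containing amino acids.
Of the listed options, only methionine belongs to this group.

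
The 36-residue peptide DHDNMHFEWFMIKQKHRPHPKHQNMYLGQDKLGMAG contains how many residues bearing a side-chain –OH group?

1

S, T, and Y are the three residues with a side-chain hydroxyl.
Matching residues: Y26.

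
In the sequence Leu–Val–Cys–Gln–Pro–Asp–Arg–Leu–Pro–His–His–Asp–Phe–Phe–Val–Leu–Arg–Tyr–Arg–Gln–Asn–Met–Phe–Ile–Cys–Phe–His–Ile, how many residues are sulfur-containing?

The sulfur-bearing residues are cysteine (–SH) and methionine (–S–CH₃).
Matching residues: Cys3, Met22, Cys25.

3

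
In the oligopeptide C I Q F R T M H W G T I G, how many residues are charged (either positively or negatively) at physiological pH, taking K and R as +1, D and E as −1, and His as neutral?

Charged side chains at pH ~7.4: K, R (positive); D, E (negative).
Matching residues: R5.

1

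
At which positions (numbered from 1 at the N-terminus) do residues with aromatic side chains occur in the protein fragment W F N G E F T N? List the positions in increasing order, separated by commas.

1, 2, 6

The aromatic amino acids are Phe (F, benzyl), Trp (W, indole), and Tyr (Y, phenol).
Matching residues: W1, F2, F6.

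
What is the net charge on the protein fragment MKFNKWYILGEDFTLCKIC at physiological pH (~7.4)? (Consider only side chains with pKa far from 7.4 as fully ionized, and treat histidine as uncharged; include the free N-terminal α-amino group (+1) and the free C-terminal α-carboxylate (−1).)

At pH ~7.4 the Lys and Arg side chains are protonated (+1), the Asp and Glu side chains are deprotonated (−1), and with His taken as neutral all other side chains carry no charge.
Positive (K, R): K2, K5, K17 → +3.
Negative (D, E): E11, D12 → −2.
The N-terminus (+1) and C-terminus (−1) cancel.
Net charge = (+3) + (−2) = +1.

+1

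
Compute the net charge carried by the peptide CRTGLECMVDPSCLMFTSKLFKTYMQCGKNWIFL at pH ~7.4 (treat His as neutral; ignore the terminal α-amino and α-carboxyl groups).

The side chains ionized at physiological pH are Lys/Arg (+1) and Asp/Glu (−1); with His treated as neutral, nothing else contributes.
Positive (K, R): R2, K19, K22, K29 → +4.
Negative (D, E): E6, D10 → −2.
Net charge = (+4) + (−2) = +2.

+2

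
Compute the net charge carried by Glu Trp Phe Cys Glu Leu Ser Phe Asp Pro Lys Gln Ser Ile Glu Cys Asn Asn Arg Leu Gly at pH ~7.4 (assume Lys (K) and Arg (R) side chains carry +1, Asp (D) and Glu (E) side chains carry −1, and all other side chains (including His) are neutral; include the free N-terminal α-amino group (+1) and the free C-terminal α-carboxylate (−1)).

Positive (K, R): Lys11, Arg19 → +2.
Negative (D, E): Glu1, Glu5, Asp9, Glu15 → −4.
The N-terminus (+1) and C-terminus (−1) cancel.
Net charge = (+2) + (−4) = −2.

-2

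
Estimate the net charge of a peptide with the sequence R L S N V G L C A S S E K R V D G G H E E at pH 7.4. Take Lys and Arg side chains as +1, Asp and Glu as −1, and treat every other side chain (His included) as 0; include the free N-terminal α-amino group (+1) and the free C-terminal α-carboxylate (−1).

-1

Positive (K, R): R1, K13, R14 → +3.
Negative (D, E): E12, D16, E20, E21 → −4.
The N-terminus (+1) and C-terminus (−1) cancel.
Net charge = (+3) + (−4) = −1.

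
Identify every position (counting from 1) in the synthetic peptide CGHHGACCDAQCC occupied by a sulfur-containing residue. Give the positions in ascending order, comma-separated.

The sulfur-bearing residues are cysteine (–SH) and methionine (–S–CH₃).
Matching residues: C1, C7, C8, C12, C13.

1, 7, 8, 12, 13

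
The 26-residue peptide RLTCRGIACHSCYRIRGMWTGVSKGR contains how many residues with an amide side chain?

Asparagine (N) and glutamine (Q) have uncharged amide side chains.
None of the 26 residues belong to this group.

0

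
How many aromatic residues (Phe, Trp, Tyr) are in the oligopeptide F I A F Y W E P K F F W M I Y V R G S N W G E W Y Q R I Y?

12

Matching residues: F1, F4, Y5, W6, F10, F11, W12, Y15, W21, W24, Y25, Y29.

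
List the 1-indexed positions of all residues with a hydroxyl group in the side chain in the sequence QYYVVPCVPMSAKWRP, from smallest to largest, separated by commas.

S, T, and Y are the three residues with a side-chain hydroxyl.
Matching residues: Y2, Y3, S11.

2, 3, 11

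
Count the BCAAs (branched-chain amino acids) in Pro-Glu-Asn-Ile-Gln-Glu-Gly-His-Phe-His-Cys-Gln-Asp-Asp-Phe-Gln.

Valine (V), leucine (L), and isoleucine (I) are the branched-chain amino acids.
Matching residues: Ile4.

1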